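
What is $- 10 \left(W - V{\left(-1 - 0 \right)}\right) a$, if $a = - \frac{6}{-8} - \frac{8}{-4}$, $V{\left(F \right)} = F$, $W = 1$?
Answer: $-55$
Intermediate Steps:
$a = \frac{11}{4}$ ($a = \left(-6\right) \left(- \frac{1}{8}\right) - -2 = \frac{3}{4} + 2 = \frac{11}{4} \approx 2.75$)
$- 10 \left(W - V{\left(-1 - 0 \right)}\right) a = - 10 \left(1 - \left(-1 - 0\right)\right) \frac{11}{4} = - 10 \left(1 - \left(-1 + 0\right)\right) \frac{11}{4} = - 10 \left(1 - -1\right) \frac{11}{4} = - 10 \left(1 + 1\right) \frac{11}{4} = \left(-10\right) 2 \cdot \frac{11}{4} = \left(-20\right) \frac{11}{4} = -55$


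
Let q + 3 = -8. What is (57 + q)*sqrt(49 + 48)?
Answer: 46*sqrt(97) ≈ 453.05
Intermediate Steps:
q = -11 (q = -3 - 8 = -11)
(57 + q)*sqrt(49 + 48) = (57 - 11)*sqrt(49 + 48) = 46*sqrt(97)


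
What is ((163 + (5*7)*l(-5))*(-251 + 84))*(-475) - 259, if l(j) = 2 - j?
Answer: 32364341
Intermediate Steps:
((163 + (5*7)*l(-5))*(-251 + 84))*(-475) - 259 = ((163 + (5*7)*(2 - 1*(-5)))*(-251 + 84))*(-475) - 259 = ((163 + 35*(2 + 5))*(-167))*(-475) - 259 = ((163 + 35*7)*(-167))*(-475) - 259 = ((163 + 245)*(-167))*(-475) - 259 = (408*(-167))*(-475) - 259 = -68136*(-475) - 259 = 32364600 - 259 = 32364341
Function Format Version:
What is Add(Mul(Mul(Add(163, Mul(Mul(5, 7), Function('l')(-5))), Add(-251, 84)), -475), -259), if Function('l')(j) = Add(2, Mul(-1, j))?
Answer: 32364341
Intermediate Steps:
Add(Mul(Mul(Add(163, Mul(Mul(5, 7), Function('l')(-5))), Add(-251, 84)), -475), -259) = Add(Mul(Mul(Add(163, Mul(Mul(5, 7), Add(2, Mul(-1, -5)))), Add(-251, 84)), -475), -259) = Add(Mul(Mul(Add(163, Mul(35, Add(2, 5))), -167), -475), -259) = Add(Mul(Mul(Add(163, Mul(35, 7)), -167), -475), -259) = Add(Mul(Mul(Add(163, 245), -167), -475), -259) = Add(Mul(Mul(408, -167), -475), -259) = Add(Mul(-68136, -475), -259) = Add(32364600, -259) = 32364341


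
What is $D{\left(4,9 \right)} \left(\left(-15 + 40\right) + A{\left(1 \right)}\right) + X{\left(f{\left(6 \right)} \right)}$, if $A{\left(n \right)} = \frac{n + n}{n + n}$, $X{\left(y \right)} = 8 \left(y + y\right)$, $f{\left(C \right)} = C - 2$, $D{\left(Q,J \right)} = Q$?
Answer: $168$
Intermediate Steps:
$f{\left(C \right)} = -2 + C$ ($f{\left(C \right)} = C - 2 = -2 + C$)
$X{\left(y \right)} = 16 y$ ($X{\left(y \right)} = 8 \cdot 2 y = 16 y$)
$A{\left(n \right)} = 1$ ($A{\left(n \right)} = \frac{2 n}{2 n} = 2 n \frac{1}{2 n} = 1$)
$D{\left(4,9 \right)} \left(\left(-15 + 40\right) + A{\left(1 \right)}\right) + X{\left(f{\left(6 \right)} \right)} = 4 \left(\left(-15 + 40\right) + 1\right) + 16 \left(-2 + 6\right) = 4 \left(25 + 1\right) + 16 \cdot 4 = 4 \cdot 26 + 64 = 104 + 64 = 168$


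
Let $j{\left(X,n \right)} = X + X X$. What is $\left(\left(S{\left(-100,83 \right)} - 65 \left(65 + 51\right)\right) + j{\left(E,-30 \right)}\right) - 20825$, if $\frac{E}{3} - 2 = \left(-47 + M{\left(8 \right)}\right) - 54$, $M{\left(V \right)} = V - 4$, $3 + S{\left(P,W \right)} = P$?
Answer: $52472$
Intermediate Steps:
$S{\left(P,W \right)} = -3 + P$
$M{\left(V \right)} = -4 + V$ ($M{\left(V \right)} = V - 4 = -4 + V$)
$E = -285$ ($E = 6 + 3 \left(\left(-47 + \left(-4 + 8\right)\right) - 54\right) = 6 + 3 \left(\left(-47 + 4\right) - 54\right) = 6 + 3 \left(-43 - 54\right) = 6 + 3 \left(-97\right) = 6 - 291 = -285$)
$j{\left(X,n \right)} = X + X^{2}$
$\left(\left(S{\left(-100,83 \right)} - 65 \left(65 + 51\right)\right) + j{\left(E,-30 \right)}\right) - 20825 = \left(\left(\left(-3 - 100\right) - 65 \left(65 + 51\right)\right) - 285 \left(1 - 285\right)\right) - 20825 = \left(\left(-103 - 65 \cdot 116\right) - -80940\right) - 20825 = \left(\left(-103 - 7540\right) + 80940\right) - 20825 = \left(-7643 + 80940\right) - 20825 = 73297 - 20825 = 52472$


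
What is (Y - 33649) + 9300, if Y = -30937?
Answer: -55286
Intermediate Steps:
(Y - 33649) + 9300 = (-30937 - 33649) + 9300 = -64586 + 9300 = -55286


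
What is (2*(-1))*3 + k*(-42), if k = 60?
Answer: -2526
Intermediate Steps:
(2*(-1))*3 + k*(-42) = (2*(-1))*3 + 60*(-42) = -2*3 - 2520 = -6 - 2520 = -2526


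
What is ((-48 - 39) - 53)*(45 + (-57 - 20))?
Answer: 4480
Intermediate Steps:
((-48 - 39) - 53)*(45 + (-57 - 20)) = (-87 - 53)*(45 - 77) = -140*(-32) = 4480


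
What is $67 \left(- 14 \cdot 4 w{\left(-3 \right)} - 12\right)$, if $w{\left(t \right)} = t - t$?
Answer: $-804$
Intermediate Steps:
$w{\left(t \right)} = 0$
$67 \left(- 14 \cdot 4 w{\left(-3 \right)} - 12\right) = 67 \left(- 14 \cdot 4 \cdot 0 - 12\right) = 67 \left(\left(-14\right) 0 - 12\right) = 67 \left(0 - 12\right) = 67 \left(-12\right) = -804$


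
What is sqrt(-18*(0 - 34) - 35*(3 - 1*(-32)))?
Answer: I*sqrt(613) ≈ 24.759*I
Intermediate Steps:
sqrt(-18*(0 - 34) - 35*(3 - 1*(-32))) = sqrt(-18*(-34) - 35*(3 + 32)) = sqrt(612 - 35*35) = sqrt(612 - 1225) = sqrt(-613) = I*sqrt(613)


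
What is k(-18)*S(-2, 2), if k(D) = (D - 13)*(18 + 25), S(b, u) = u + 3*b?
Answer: 5332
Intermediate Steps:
k(D) = -559 + 43*D (k(D) = (-13 + D)*43 = -559 + 43*D)
k(-18)*S(-2, 2) = (-559 + 43*(-18))*(2 + 3*(-2)) = (-559 - 774)*(2 - 6) = -1333*(-4) = 5332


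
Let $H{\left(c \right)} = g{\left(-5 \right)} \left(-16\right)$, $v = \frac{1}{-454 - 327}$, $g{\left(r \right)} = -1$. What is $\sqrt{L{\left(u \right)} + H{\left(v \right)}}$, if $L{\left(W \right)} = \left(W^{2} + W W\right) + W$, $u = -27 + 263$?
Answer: $2 \sqrt{27911} \approx 334.13$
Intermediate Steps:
$v = - \frac{1}{781}$ ($v = \frac{1}{-781} = - \frac{1}{781} \approx -0.0012804$)
$u = 236$
$L{\left(W \right)} = W + 2 W^{2}$ ($L{\left(W \right)} = \left(W^{2} + W^{2}\right) + W = 2 W^{2} + W = W + 2 W^{2}$)
$H{\left(c \right)} = 16$ ($H{\left(c \right)} = \left(-1\right) \left(-16\right) = 16$)
$\sqrt{L{\left(u \right)} + H{\left(v \right)}} = \sqrt{236 \left(1 + 2 \cdot 236\right) + 16} = \sqrt{236 \left(1 + 472\right) + 16} = \sqrt{236 \cdot 473 + 16} = \sqrt{111628 + 16} = \sqrt{111644} = 2 \sqrt{27911}$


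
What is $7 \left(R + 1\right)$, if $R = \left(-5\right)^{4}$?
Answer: $4382$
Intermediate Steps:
$R = 625$
$7 \left(R + 1\right) = 7 \left(625 + 1\right) = 7 \cdot 626 = 4382$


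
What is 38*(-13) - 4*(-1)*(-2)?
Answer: -502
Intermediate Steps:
38*(-13) - 4*(-1)*(-2) = -494 + 4*(-2) = -494 - 8 = -502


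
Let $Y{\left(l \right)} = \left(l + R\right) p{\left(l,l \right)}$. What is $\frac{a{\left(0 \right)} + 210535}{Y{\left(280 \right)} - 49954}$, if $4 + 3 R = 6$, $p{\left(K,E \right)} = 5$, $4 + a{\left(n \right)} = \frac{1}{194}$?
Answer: $- \frac{122529045}{28256488} \approx -4.3363$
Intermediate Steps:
$a{\left(n \right)} = - \frac{775}{194}$ ($a{\left(n \right)} = -4 + \frac{1}{194} = - \frac{775}{194}$)
$R = \frac{2}{3}$ ($R = - \frac{4}{3} + \frac{1}{3} \cdot 6 = - \frac{4}{3} + 2 = \frac{2}{3} \approx 0.66667$)
$Y{\left(l \right)} = \frac{10}{3} + 5 l$ ($Y{\left(l \right)} = \left(l + \frac{2}{3}\right) 5 = \left(\frac{2}{3} + l\right) 5 = \frac{10}{3} + 5 l$)
$\frac{a{\left(0 \right)} + 210535}{Y{\left(280 \right)} - 49954} = \frac{- \frac{775}{194} + 210535}{\left(\frac{10}{3} + 5 \cdot 280\right) - 49954} = \frac{40843015}{194 \left(\left(\frac{10}{3} + 1400\right) - 49954\right)} = \frac{40843015}{194 \left(\frac{4210}{3} - 49954\right)} = \frac{40843015}{194 \left(- \frac{145652}{3}\right)} = \frac{40843015}{194} \left(- \frac{3}{145652}\right) = - \frac{122529045}{28256488}$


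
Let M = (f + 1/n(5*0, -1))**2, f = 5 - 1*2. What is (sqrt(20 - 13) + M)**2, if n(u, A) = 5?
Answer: 69911/625 + 512*sqrt(7)/25 ≈ 166.04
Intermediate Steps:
f = 3 (f = 5 - 2 = 3)
M = 256/25 (M = (3 + 1/5)**2 = (16/5)**2 = 256/25 ≈ 10.240)
(sqrt(20 - 13) + M)**2 = (sqrt(20 - 13) + 256/25)**2 = (sqrt(7) + 256/25)**2 = (256/25 + sqrt(7))**2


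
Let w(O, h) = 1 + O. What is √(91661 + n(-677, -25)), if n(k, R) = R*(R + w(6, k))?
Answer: √92111 ≈ 303.50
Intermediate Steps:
n(k, R) = R*(7 + R) (n(k, R) = R*(R + (1 + 6)) = R*(R + 7) = R*(7 + R))
√(91661 + n(-677, -25)) = √(91661 - 25*(7 - 25)) = √(91661 - 25*(-18)) = √(91661 + 450) = √92111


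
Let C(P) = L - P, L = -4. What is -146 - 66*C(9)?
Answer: 712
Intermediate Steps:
C(P) = -4 - P
-146 - 66*C(9) = -146 - 66*(-4 - 1*9) = -146 - 66*(-4 - 9) = -146 - 66*(-13) = -146 + 858 = 712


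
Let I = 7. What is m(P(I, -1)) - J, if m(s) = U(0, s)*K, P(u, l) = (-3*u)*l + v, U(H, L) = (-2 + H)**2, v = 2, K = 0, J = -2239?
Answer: 2239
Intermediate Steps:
P(u, l) = 2 - 3*l*u (P(u, l) = (-3*u)*l + 2 = -3*l*u + 2 = 2 - 3*l*u)
m(s) = 0 (m(s) = (-2 + 0)**2*0 = (-2)**2*0 = 4*0 = 0)
m(P(I, -1)) - J = 0 - 1*(-2239) = 0 + 2239 = 2239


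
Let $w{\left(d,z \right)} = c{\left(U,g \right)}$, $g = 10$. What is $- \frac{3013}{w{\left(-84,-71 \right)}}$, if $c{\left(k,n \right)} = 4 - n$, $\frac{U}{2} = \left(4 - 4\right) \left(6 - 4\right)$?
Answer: $\frac{3013}{6} \approx 502.17$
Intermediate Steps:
$U = 0$ ($U = 2 \left(4 - 4\right) \left(6 - 4\right) = 2 \cdot 0 \cdot 2 = 2 \cdot 0 = 0$)
$w{\left(d,z \right)} = -6$ ($w{\left(d,z \right)} = 4 - 10 = -6$)
$- \frac{3013}{w{\left(-84,-71 \right)}} = - \frac{3013}{-6} = \left(-3013\right) \left(- \frac{1}{6}\right) = \frac{3013}{6}$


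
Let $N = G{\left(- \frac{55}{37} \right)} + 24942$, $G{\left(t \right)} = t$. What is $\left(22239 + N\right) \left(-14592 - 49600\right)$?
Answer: $- \frac{112056251264}{37} \approx -3.0285 \cdot 10^{9}$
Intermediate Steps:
$N = \frac{922799}{37}$ ($N = - \frac{55}{37} + 24942 = \frac{922799}{37} \approx 24941.0$)
$\left(22239 + N\right) \left(-14592 - 49600\right) = \left(22239 + \frac{922799}{37}\right) \left(-14592 - 49600\right) = \frac{1745642}{37} \left(-64192\right) = - \frac{112056251264}{37}$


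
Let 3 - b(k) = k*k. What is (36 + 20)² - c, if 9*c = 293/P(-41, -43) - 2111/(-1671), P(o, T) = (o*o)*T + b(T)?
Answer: 11931530500/3804867 ≈ 3135.9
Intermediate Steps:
b(k) = 3 - k² (b(k) = 3 - k*k = 3 - k²)
P(o, T) = 3 - T² + T*o² (P(o, T) = (o*o)*T + (3 - T²) = o²*T + (3 - T²) = T*o² + (3 - T²) = 3 - T² + T*o²)
c = 532412/3804867 (c = (293/(3 - 1*(-43)² - 43*(-41)²) - 2111/(-1671))/9 = (293/(3 - 1*1849 - 43*1681) - 2111*(-1/1671))/9 = (293/(3 - 1849 - 72283) + 2111/1671)/9 = (293/(-74129) + 2111/1671)/9 = (293*(-1/74129) + 2111/1671)/9 = (-1/253 + 2111/1671)/9 = (⅑)*(532412/422763) = 532412/3804867 ≈ 0.13993)
(36 + 20)² - c = (36 + 20)² - 1*532412/3804867 = 56² - 532412/3804867 = 3136 - 532412/3804867 = 11931530500/3804867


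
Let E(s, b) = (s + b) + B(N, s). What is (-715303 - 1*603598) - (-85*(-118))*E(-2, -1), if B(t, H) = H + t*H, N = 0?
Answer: -1268751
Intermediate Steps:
B(t, H) = H + H*t
E(s, b) = b + 2*s (E(s, b) = (s + b) + s*(1 + 0) = (b + s) + s*1 = (b + s) + s = b + 2*s)
(-715303 - 1*603598) - (-85*(-118))*E(-2, -1) = (-715303 - 1*603598) - (-85*(-118))*(-1 + 2*(-2)) = (-715303 - 603598) - 10030*(-1 - 4) = -1318901 - 10030*(-5) = -1318901 - 1*(-50150) = -1318901 + 50150 = -1268751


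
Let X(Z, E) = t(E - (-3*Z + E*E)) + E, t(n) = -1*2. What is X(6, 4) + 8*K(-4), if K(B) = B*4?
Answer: -126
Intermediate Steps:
t(n) = -2
K(B) = 4*B
X(Z, E) = -2 + E
X(6, 4) + 8*K(-4) = (-2 + 4) + 8*(4*(-4)) = 2 + 8*(-16) = 2 - 128 = -126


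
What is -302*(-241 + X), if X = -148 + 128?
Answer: 78822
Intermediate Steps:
X = -20
-302*(-241 + X) = -302*(-241 - 20) = -302*(-261) = 78822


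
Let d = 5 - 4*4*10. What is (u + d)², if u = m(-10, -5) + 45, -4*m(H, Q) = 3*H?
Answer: 42025/4 ≈ 10506.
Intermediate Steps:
d = -155 (d = 5 - 16*10 = 5 - 160 = -155)
m(H, Q) = -3*H/4
u = 105/2 (u = -¾*(-10) + 45 = 15/2 + 45 = 105/2 ≈ 52.500)
(u + d)² = (105/2 - 155)² = (-205/2)² = 42025/4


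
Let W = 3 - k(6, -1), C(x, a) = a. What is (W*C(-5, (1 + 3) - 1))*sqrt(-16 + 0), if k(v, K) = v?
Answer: -36*I ≈ -36.0*I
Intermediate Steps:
W = -3 (W = 3 - 1*6 = 3 - 6 = -3)
(W*C(-5, (1 + 3) - 1))*sqrt(-16 + 0) = (-3*((1 + 3) - 1))*sqrt(-16 + 0) = (-3*(4 - 1))*sqrt(-16) = (-3*3)*(4*I) = -36*I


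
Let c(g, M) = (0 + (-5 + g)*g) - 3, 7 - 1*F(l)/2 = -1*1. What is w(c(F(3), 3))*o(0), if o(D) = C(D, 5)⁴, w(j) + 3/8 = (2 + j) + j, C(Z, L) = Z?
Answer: 0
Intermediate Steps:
F(l) = 16 (F(l) = 14 - (-2) = 14 - 2*(-1) = 14 + 2 = 16)
c(g, M) = -3 + g*(-5 + g) (c(g, M) = (0 + g*(-5 + g)) - 3 = g*(-5 + g) - 3 = -3 + g*(-5 + g))
w(j) = 13/8 + 2*j (w(j) = -3/8 + ((2 + j) + j) = -3/8 + (2 + 2*j) = 13/8 + 2*j)
o(D) = D⁴
w(c(F(3), 3))*o(0) = (13/8 + 2*(-3 + 16² - 5*16))*0⁴ = (13/8 + 2*(-3 + 256 - 80))*0 = (13/8 + 2*173)*0 = (13/8 + 346)*0 = (2781/8)*0 = 0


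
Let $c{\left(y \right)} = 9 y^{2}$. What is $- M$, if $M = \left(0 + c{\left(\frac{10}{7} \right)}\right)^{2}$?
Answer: $- \frac{810000}{2401} \approx -337.36$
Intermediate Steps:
$M = \frac{810000}{2401}$ ($M = \left(0 + 9 \left(\frac{10}{7}\right)^{2}\right)^{2} = \left(0 + 9 \cdot \frac{100}{49}\right)^{2} = \left(0 + \frac{900}{49}\right)^{2} = \left(\frac{900}{49}\right)^{2} = \frac{810000}{2401} \approx 337.36$)
$- M = \left(-1\right) \frac{810000}{2401} = - \frac{810000}{2401}$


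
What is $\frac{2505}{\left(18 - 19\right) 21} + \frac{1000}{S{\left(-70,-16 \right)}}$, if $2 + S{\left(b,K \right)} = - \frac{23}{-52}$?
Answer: $- \frac{431635}{567} \approx -761.26$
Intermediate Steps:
$S{\left(b,K \right)} = - \frac{81}{52}$ ($S{\left(b,K \right)} = -2 - \frac{23}{-52} = -2 - - \frac{23}{52} = -2 + \frac{23}{52} = - \frac{81}{52}$)
$\frac{2505}{\left(18 - 19\right) 21} + \frac{1000}{S{\left(-70,-16 \right)}} = \frac{2505}{\left(18 - 19\right) 21} + \frac{1000}{- \frac{81}{52}} = \frac{2505}{\left(-1\right) 21} + 1000 \left(- \frac{52}{81}\right) = \frac{2505}{-21} - \frac{52000}{81} = 2505 \left(- \frac{1}{21}\right) - \frac{52000}{81} = - \frac{835}{7} - \frac{52000}{81} = - \frac{431635}{567}$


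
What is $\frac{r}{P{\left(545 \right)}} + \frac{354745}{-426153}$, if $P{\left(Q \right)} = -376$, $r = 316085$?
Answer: $- \frac{134833955125}{160233528} \approx -841.48$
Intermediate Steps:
$\frac{r}{P{\left(545 \right)}} + \frac{354745}{-426153} = \frac{316085}{-376} + \frac{354745}{-426153} = 316085 \left(- \frac{1}{376}\right) + 354745 \left(- \frac{1}{426153}\right) = - \frac{316085}{376} - \frac{354745}{426153} = - \frac{134833955125}{160233528}$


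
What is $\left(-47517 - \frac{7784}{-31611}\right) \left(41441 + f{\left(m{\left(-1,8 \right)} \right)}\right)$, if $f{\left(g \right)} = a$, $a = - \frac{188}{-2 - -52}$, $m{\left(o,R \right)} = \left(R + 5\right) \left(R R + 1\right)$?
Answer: $- \frac{1556022337112893}{790275} \approx -1.969 \cdot 10^{9}$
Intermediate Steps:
$m{\left(o,R \right)} = \left(1 + R^{2}\right) \left(5 + R\right)$ ($m{\left(o,R \right)} = \left(5 + R\right) \left(R^{2} + 1\right) = \left(5 + R\right) \left(1 + R^{2}\right) = \left(1 + R^{2}\right) \left(5 + R\right)$)
$a = - \frac{94}{25}$ ($a = - \frac{188}{-2 + 52} = - \frac{188}{50} = \left(-188\right) \frac{1}{50} = - \frac{94}{25} \approx -3.76$)
$f{\left(g \right)} = - \frac{94}{25}$
$\left(-47517 - \frac{7784}{-31611}\right) \left(41441 + f{\left(m{\left(-1,8 \right)} \right)}\right) = \left(-47517 - \frac{7784}{-31611}\right) \left(41441 - \frac{94}{25}\right) = \left(-47517 - - \frac{7784}{31611}\right) \frac{1035931}{25} = \left(-47517 + \frac{7784}{31611}\right) \frac{1035931}{25} = \left(- \frac{1502052103}{31611}\right) \frac{1035931}{25} = - \frac{1556022337112893}{790275}$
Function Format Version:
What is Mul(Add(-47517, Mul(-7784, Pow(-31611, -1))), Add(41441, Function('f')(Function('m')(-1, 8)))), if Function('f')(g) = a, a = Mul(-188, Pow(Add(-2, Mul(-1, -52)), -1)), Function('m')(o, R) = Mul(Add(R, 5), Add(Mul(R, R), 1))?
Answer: Rational(-1556022337112893, 790275) ≈ -1.9690e+9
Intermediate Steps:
Function('m')(o, R) = Mul(Add(1, Pow(R, 2)), Add(5, R)) (Function('m')(o, R) = Mul(Add(5, R), Add(Pow(R, 2), 1)) = Mul(Add(5, R), Add(1, Pow(R, 2))) = Mul(Add(1, Pow(R, 2)), Add(5, R)))
a = Rational(-94, 25) (a = Mul(-188, Pow(Add(-2, 52), -1)) = Mul(-188, Pow(50, -1)) = Mul(-188, Rational(1, 50)) = Rational(-94, 25) ≈ -3.7600)
Function('f')(g) = Rational(-94, 25)
Mul(Add(-47517, Mul(-7784, Pow(-31611, -1))), Add(41441, Function('f')(Function('m')(-1, 8)))) = Mul(Add(-47517, Mul(-7784, Pow(-31611, -1))), Add(41441, Rational(-94, 25))) = Mul(Add(-47517, Mul(-7784, Rational(-1, 31611))), Rational(1035931, 25)) = Mul(Add(-47517, Rational(7784, 31611)), Rational(1035931, 25)) = Mul(Rational(-1502052103, 31611), Rational(1035931, 25)) = Rational(-1556022337112893, 790275)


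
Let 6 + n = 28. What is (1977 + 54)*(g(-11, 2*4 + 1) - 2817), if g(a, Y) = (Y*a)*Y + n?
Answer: -7486266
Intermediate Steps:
n = 22 (n = -6 + 28 = 22)
g(a, Y) = 22 + a*Y**2 (g(a, Y) = (Y*a)*Y + 22 = a*Y**2 + 22 = 22 + a*Y**2)
(1977 + 54)*(g(-11, 2*4 + 1) - 2817) = (1977 + 54)*((22 - 11*(2*4 + 1)**2) - 2817) = 2031*((22 - 11*(8 + 1)**2) - 2817) = 2031*((22 - 11*9**2) - 2817) = 2031*((22 - 11*81) - 2817) = 2031*((22 - 891) - 2817) = 2031*(-869 - 2817) = 2031*(-3686) = -7486266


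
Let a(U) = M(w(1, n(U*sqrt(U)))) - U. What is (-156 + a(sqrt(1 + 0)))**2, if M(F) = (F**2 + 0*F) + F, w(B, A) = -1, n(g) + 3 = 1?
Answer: 24649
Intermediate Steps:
n(g) = -2 (n(g) = -3 + 1 = -2)
M(F) = F + F**2 (M(F) = (F**2 + 0) + F = F**2 + F = F + F**2)
a(U) = -U (a(U) = -(1 - 1) - U = -1*0 - U = 0 - U = -U)
(-156 + a(sqrt(1 + 0)))**2 = (-156 - sqrt(1 + 0))**2 = (-156 - sqrt(1))**2 = (-156 - 1*1)**2 = (-156 - 1)**2 = (-157)**2 = 24649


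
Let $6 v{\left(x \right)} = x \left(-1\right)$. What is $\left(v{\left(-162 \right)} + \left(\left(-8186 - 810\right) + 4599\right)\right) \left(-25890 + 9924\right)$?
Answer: $69771420$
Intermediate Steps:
$v{\left(x \right)} = - \frac{x}{6}$ ($v{\left(x \right)} = \frac{x \left(-1\right)}{6} = \frac{\left(-1\right) x}{6} = - \frac{x}{6}$)
$\left(v{\left(-162 \right)} + \left(\left(-8186 - 810\right) + 4599\right)\right) \left(-25890 + 9924\right) = \left(\left(- \frac{1}{6}\right) \left(-162\right) + \left(\left(-8186 - 810\right) + 4599\right)\right) \left(-25890 + 9924\right) = \left(27 + \left(-8996 + 4599\right)\right) \left(-15966\right) = \left(27 - 4397\right) \left(-15966\right) = \left(-4370\right) \left(-15966\right) = 69771420$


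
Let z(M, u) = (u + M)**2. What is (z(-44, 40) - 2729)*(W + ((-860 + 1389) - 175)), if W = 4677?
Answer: -13649103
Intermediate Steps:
z(M, u) = (M + u)**2
(z(-44, 40) - 2729)*(W + ((-860 + 1389) - 175)) = ((-44 + 40)**2 - 2729)*(4677 + ((-860 + 1389) - 175)) = ((-4)**2 - 2729)*(4677 + (529 - 175)) = (16 - 2729)*(4677 + 354) = -2713*5031 = -13649103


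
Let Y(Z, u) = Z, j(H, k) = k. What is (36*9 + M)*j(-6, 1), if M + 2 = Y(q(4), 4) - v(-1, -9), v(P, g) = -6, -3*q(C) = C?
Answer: 980/3 ≈ 326.67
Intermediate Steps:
q(C) = -C/3
M = 8/3 (M = -2 + (-1/3*4 - 1*(-6)) = -2 + (-4/3 + 6) = -2 + 14/3 = 8/3 ≈ 2.6667)
(36*9 + M)*j(-6, 1) = (36*9 + 8/3)*1 = (324 + 8/3)*1 = (980/3)*1 = 980/3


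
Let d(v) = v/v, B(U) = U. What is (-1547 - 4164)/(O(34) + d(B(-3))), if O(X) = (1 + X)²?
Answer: -5711/1226 ≈ -4.6582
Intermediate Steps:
d(v) = 1
(-1547 - 4164)/(O(34) + d(B(-3))) = (-1547 - 4164)/((1 + 34)² + 1) = -5711/(35² + 1) = -5711/(1225 + 1) = -5711/1226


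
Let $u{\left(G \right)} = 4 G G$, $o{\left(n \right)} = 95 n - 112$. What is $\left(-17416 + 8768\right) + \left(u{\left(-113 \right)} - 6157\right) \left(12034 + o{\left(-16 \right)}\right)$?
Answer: $467238790$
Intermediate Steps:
$o{\left(n \right)} = -112 + 95 n$
$u{\left(G \right)} = 4 G^{2}$
$\left(-17416 + 8768\right) + \left(u{\left(-113 \right)} - 6157\right) \left(12034 + o{\left(-16 \right)}\right) = \left(-17416 + 8768\right) + \left(4 \left(-113\right)^{2} - 6157\right) \left(12034 + \left(-112 + 95 \left(-16\right)\right)\right) = -8648 + \left(4 \cdot 12769 - 6157\right) \left(12034 - 1632\right) = -8648 + \left(51076 - 6157\right) \left(12034 - 1632\right) = -8648 + 44919 \cdot 10402 = -8648 + 467247438 = 467238790$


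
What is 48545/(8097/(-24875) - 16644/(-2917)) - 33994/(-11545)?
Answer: 40679880379840069/4507174361295 ≈ 9025.6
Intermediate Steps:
48545/(8097/(-24875) - 16644/(-2917)) - 33994/(-11545) = 48545/(8097*(-1/24875) - 16644*(-1/2917)) - 33994*(-1/11545) = 48545/(-8097/24875 + 16644/2917) + 33994/11545 = 48545/(390400551/72560375) + 33994/11545 = 48545*(72560375/390400551) + 33994/11545 = 3522443404375/390400551 + 33994/11545 = 40679880379840069/4507174361295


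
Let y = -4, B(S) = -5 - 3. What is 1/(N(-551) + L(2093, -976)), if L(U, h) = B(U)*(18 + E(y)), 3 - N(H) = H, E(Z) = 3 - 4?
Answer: 1/418 ≈ 0.0023923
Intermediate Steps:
B(S) = -8
E(Z) = -1
N(H) = 3 - H
L(U, h) = -136 (L(U, h) = -8*(18 - 1) = -8*17 = -136)
1/(N(-551) + L(2093, -976)) = 1/((3 - 1*(-551)) - 136) = 1/((3 + 551) - 136) = 1/(554 - 136) = 1/418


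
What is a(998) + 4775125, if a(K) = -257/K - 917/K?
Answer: 2382786788/499 ≈ 4.7751e+6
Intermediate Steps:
a(K) = -1174/K
a(998) + 4775125 = -1174/998 + 4775125 = -1174*1/998 + 4775125 = -587/499 + 4775125 = 2382786788/499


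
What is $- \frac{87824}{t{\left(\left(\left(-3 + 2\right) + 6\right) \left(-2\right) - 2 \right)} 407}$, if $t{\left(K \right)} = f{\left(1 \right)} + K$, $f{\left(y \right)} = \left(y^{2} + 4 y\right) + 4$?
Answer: $\frac{7984}{111} \approx 71.928$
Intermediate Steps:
$f{\left(y \right)} = 4 + y^{2} + 4 y$
$t{\left(K \right)} = 9 + K$ ($t{\left(K \right)} = \left(4 + 1^{2} + 4 \cdot 1\right) + K = \left(4 + 1 + 4\right) + K = 9 + K$)
$- \frac{87824}{t{\left(\left(\left(-3 + 2\right) + 6\right) \left(-2\right) - 2 \right)} 407} = - \frac{87824}{\left(9 + \left(\left(\left(-3 + 2\right) + 6\right) \left(-2\right) - 2\right)\right) 407} = - \frac{87824}{\left(9 + \left(\left(-1 + 6\right) \left(-2\right) - 2\right)\right) 407} = - \frac{87824}{\left(9 + \left(5 \left(-2\right) - 2\right)\right) 407} = - \frac{87824}{\left(9 - 12\right) 407} = - \frac{87824}{\left(-3\right) 407} = - \frac{87824}{-1221} = \left(-87824\right) \left(- \frac{1}{1221}\right) = \frac{7984}{111}$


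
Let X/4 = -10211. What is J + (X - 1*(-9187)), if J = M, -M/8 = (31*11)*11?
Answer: -61665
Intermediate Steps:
M = -30008 (M = -8*31*11*11 = -2728*11 = -8*3751 = -30008)
J = -30008
X = -40844 (X = 4*(-10211) = -40844)
J + (X - 1*(-9187)) = -30008 + (-40844 - 1*(-9187)) = -30008 + (-40844 + 9187) = -30008 - 31657 = -61665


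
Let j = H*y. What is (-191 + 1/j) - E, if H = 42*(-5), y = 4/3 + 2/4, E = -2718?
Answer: 972894/385 ≈ 2527.0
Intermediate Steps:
y = 11/6 (y = 4*(⅓) + 2*(¼) = 4/3 + ½ = 11/6 ≈ 1.8333)
H = -210
j = -385 (j = -210*11/6 = -385)
(-191 + 1/j) - E = (-191 + 1/(-385)) - 1*(-2718) = (-191 - 1/385) + 2718 = -73536/385 + 2718 = 972894/385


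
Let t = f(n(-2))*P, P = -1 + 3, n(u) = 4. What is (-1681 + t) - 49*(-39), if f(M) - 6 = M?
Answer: 250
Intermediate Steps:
f(M) = 6 + M
P = 2
t = 20 (t = (6 + 4)*2 = 10*2 = 20)
(-1681 + t) - 49*(-39) = (-1681 + 20) - 49*(-39) = -1661 + 1911 = 250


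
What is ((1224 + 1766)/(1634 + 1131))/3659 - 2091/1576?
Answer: -4230043409/3188920952 ≈ -1.3265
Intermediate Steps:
((1224 + 1766)/(1634 + 1131))/3659 - 2091/1576 = (2990/2765)*(1/3659) - 2091*1/1576 = (2990*(1/2765))*(1/3659) - 2091/1576 = (598/553)*(1/3659) - 2091/1576 = 598/2023427 - 2091/1576 = -4230043409/3188920952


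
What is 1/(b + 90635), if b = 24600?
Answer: 1/115235 ≈ 8.6779e-6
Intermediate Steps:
1/(b + 90635) = 1/(24600 + 90635) = 1/115235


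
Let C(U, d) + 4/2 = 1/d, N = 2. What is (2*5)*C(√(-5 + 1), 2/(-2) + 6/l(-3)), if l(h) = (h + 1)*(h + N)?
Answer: -15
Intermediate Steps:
l(h) = (1 + h)*(2 + h) (l(h) = (h + 1)*(h + 2) = (1 + h)*(2 + h))
C(U, d) = -2 + 1/d
(2*5)*C(√(-5 + 1), 2/(-2) + 6/l(-3)) = (2*5)*(-2 + 1/(2/(-2) + 6/(2 + (-3)² + 3*(-3)))) = 10*(-2 + 1/(2*(-½) + 6/(2 + 9 - 9))) = 10*(-2 + 1/(-1 + 6/2)) = 10*(-2 + 1/(-1 + 6*(½))) = 10*(-2 + 1/(-1 + 3)) = 10*(-2 + 1/2) = 10*(-2 + ½) = 10*(-3/2) = -15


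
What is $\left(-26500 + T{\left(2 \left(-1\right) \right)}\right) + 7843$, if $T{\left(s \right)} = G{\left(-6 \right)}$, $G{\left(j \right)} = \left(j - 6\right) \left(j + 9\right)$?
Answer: $-18693$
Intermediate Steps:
$G{\left(j \right)} = \left(-6 + j\right) \left(9 + j\right)$
$T{\left(s \right)} = -36$ ($T{\left(s \right)} = -54 + \left(-6\right)^{2} + 3 \left(-6\right) = -54 + 36 - 18 = -36$)
$\left(-26500 + T{\left(2 \left(-1\right) \right)}\right) + 7843 = \left(-26500 - 36\right) + 7843 = -26536 + 7843 = -18693$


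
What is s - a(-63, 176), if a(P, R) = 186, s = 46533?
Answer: 46347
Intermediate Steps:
s - a(-63, 176) = 46533 - 1*186 = 46533 - 186 = 46347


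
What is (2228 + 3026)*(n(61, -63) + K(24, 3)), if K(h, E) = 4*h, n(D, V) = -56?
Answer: 210160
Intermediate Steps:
(2228 + 3026)*(n(61, -63) + K(24, 3)) = (2228 + 3026)*(-56 + 4*24) = 5254*(-56 + 96) = 5254*40 = 210160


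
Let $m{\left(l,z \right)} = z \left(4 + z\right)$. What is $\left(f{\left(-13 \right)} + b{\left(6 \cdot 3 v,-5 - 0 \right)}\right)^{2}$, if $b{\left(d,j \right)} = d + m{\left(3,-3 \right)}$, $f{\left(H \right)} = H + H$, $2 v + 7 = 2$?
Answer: $5476$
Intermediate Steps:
$v = - \frac{5}{2}$ ($v = - \frac{7}{2} + \frac{1}{2} \cdot 2 = - \frac{7}{2} + 1 = - \frac{5}{2} \approx -2.5$)
$f{\left(H \right)} = 2 H$
$b{\left(d,j \right)} = -3 + d$ ($b{\left(d,j \right)} = d - 3 \left(4 - 3\right) = d - 3 = -3 + d$)
$\left(f{\left(-13 \right)} + b{\left(6 \cdot 3 v,-5 - 0 \right)}\right)^{2} = \left(2 \left(-13\right) + \left(-3 + 6 \cdot 3 \left(- \frac{5}{2}\right)\right)\right)^{2} = \left(-26 + \left(-3 + 18 \left(- \frac{5}{2}\right)\right)\right)^{2} = \left(-26 - 48\right)^{2} = \left(-74\right)^{2} = 5476$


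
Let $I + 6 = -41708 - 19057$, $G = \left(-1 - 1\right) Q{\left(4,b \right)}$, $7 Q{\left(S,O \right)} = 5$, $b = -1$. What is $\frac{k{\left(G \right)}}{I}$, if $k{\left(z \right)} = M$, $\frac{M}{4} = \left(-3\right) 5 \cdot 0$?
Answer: $0$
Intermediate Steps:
$Q{\left(S,O \right)} = \frac{5}{7}$ ($Q{\left(S,O \right)} = \frac{1}{7} \cdot 5 = \frac{5}{7}$)
$M = 0$ ($M = 4 \left(-3\right) 5 \cdot 0 = 4 \left(\left(-15\right) 0\right) = 4 \cdot 0 = 0$)
$G = - \frac{10}{7}$ ($G = \left(-1 - 1\right) \frac{5}{7} = \left(-2\right) \frac{5}{7} = - \frac{10}{7} \approx -1.4286$)
$I = -60771$ ($I = -6 - 60765 = -60771$)
$k{\left(z \right)} = 0$
$\frac{k{\left(G \right)}}{I} = \frac{0}{-60771} = 0 \left(- \frac{1}{60771}\right) = 0$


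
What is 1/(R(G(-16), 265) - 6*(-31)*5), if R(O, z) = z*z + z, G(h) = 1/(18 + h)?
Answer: 1/71420 ≈ 1.4002e-5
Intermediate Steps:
R(O, z) = z + z² (R(O, z) = z² + z = z + z²)
1/(R(G(-16), 265) - 6*(-31)*5) = 1/(265*(1 + 265) - 6*(-31)*5) = 1/(265*266 + 186*5) = 1/(70490 + 930) = 1/71420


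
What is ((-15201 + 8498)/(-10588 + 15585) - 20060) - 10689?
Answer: -153659456/4997 ≈ -30750.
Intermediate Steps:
((-15201 + 8498)/(-10588 + 15585) - 20060) - 10689 = (-6703/4997 - 20060) - 10689 = -100246523/4997 - 10689 = -153659456/4997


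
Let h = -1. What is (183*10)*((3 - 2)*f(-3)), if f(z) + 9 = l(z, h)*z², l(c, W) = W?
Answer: -32940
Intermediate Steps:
f(z) = -9 - z²
(183*10)*((3 - 2)*f(-3)) = (183*10)*((3 - 2)*(-9 - 1*(-3)²)) = 1830*(1*(-9 - 1*9)) = 1830*(1*(-9 - 9)) = 1830*(1*(-18)) = 1830*(-18) = -32940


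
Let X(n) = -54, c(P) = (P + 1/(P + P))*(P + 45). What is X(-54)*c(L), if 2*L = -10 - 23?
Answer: 559683/22 ≈ 25440.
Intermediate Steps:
L = -33/2 (L = (-10 - 23)/2 = (1/2)*(-33) = -33/2 ≈ -16.500)
c(P) = (45 + P)*(P + 1/(2*P)) (c(P) = (P + 1/(2*P))*(45 + P) = (45 + P)*(P + 1/(2*P)))
X(-54)*c(L) = -54*(1/2 + (-33/2)**2 + 45*(-33/2) + 45/(2*(-33/2))) = -54*(1/2 + 1089/4 - 1485/2 + (45/2)*(-2/33)) = -54*(1/2 + 1089/4 - 1485/2 - 15/11) = -54*(-20729/44) = 559683/22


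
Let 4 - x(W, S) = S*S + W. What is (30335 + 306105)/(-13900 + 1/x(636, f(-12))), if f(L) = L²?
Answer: -7189049920/297015201 ≈ -24.204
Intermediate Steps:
x(W, S) = 4 - W - S² (x(W, S) = 4 - (S*S + W) = 4 - (S² + W) = 4 - (W + S²) = 4 + (-W - S²) = 4 - W - S²)
(30335 + 306105)/(-13900 + 1/x(636, f(-12))) = (30335 + 306105)/(-13900 + 1/(4 - 1*636 - ((-12)²)²)) = 336440/(-13900 + 1/(4 - 636 - 1*144²)) = 336440/(-13900 + 1/(4 - 636 - 1*20736)) = 336440/(-13900 + 1/(4 - 636 - 20736)) = 336440/(-13900 + 1/(-21368)) = 336440/(-13900 - 1/21368) = 336440/(-297015201/21368) = 336440*(-21368/297015201) = -7189049920/297015201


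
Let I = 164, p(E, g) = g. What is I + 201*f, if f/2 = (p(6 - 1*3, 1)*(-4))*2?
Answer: -3052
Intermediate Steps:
f = -16 (f = 2*((1*(-4))*2) = 2*(-4*2) = 2*(-8) = -16)
I + 201*f = 164 + 201*(-16) = 164 - 3216 = -3052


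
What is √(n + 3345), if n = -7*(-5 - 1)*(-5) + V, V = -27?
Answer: 2*√777 ≈ 55.749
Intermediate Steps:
n = -237 (n = -7*(-5 - 1)*(-5) - 27 = -(-42)*(-5) - 27 = -7*30 - 27 = -210 - 27 = -237)
√(n + 3345) = √(-237 + 3345) = √3108 = 2*√777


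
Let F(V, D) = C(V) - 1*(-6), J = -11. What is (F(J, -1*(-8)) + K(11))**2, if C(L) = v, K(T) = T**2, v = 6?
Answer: 17689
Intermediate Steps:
C(L) = 6
F(V, D) = 12 (F(V, D) = 6 - 1*(-6) = 6 + 6 = 12)
(F(J, -1*(-8)) + K(11))**2 = (12 + 11**2)**2 = (12 + 121)**2 = 133**2 = 17689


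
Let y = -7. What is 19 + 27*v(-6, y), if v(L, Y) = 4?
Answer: 127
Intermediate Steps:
19 + 27*v(-6, y) = 19 + 27*4 = 19 + 108 = 127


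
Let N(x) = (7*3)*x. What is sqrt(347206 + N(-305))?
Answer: sqrt(340801) ≈ 583.78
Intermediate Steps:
N(x) = 21*x
sqrt(347206 + N(-305)) = sqrt(347206 + 21*(-305)) = sqrt(347206 - 6405) = sqrt(340801)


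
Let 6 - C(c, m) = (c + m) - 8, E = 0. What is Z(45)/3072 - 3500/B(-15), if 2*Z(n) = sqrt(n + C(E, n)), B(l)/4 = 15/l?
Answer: 875 + sqrt(14)/6144 ≈ 875.00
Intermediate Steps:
B(l) = 60/l (B(l) = 4*(15/l) = 60/l)
C(c, m) = 14 - c - m (C(c, m) = 6 - ((c + m) - 8) = 6 - (-8 + c + m) = 6 + (8 - c - m) = 14 - c - m)
Z(n) = sqrt(14)/2 (Z(n) = sqrt(n + (14 - 1*0 - n))/2 = sqrt(n + (14 + 0 - n))/2 = sqrt(n + (14 - n))/2 = sqrt(14)/2)
Z(45)/3072 - 3500/B(-15) = (sqrt(14)/2)/3072 - 3500/(60/(-15)) = (sqrt(14)/2)*(1/3072) - 3500/(60*(-1/15)) = sqrt(14)/6144 - 3500/(-4) = sqrt(14)/6144 - 3500*(-1/4) = sqrt(14)/6144 + 875 = 875 + sqrt(14)/6144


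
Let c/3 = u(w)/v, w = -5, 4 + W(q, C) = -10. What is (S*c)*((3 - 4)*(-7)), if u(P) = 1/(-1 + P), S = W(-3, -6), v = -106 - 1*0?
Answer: -49/106 ≈ -0.46226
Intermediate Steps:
W(q, C) = -14 (W(q, C) = -4 - 10 = -14)
v = -106 (v = -106 + 0 = -106)
S = -14
c = 1/212 (c = 3*(1/(-1 - 5*(-106))) = 3*(-1/106/(-6)) = 3*(-⅙*(-1/106)) = 3*(1/636) = 1/212 ≈ 0.0047170)
(S*c)*((3 - 4)*(-7)) = (-14*1/212)*((3 - 4)*(-7)) = -(-7)*(-7)/106 = -7/106*7 = -49/106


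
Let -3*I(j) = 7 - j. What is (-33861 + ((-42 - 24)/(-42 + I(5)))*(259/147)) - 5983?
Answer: -17848891/448 ≈ -39841.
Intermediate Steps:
I(j) = -7/3 + j/3 (I(j) = -(7 - j)/3 = -7/3 + j/3)
(-33861 + ((-42 - 24)/(-42 + I(5)))*(259/147)) - 5983 = (-33861 + ((-42 - 24)/(-42 + (-7/3 + (⅓)*5)))*(259/147)) - 5983 = (-33861 + (-66/(-42 + (-7/3 + 5/3)))*(259*(1/147))) - 5983 = (-33861 - 66/(-42 - ⅔)*(37/21)) - 5983 = (-33861 - 66/(-128/3)*(37/21)) - 5983 = (-33861 - 66*(-3/128)*(37/21)) - 5983 = (-33861 + (99/64)*(37/21)) - 5983 = (-33861 + 1221/448) - 5983 = -15168507/448 - 5983 = -17848891/448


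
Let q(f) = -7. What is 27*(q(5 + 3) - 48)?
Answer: -1485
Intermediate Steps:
27*(q(5 + 3) - 48) = 27*(-7 - 48) = 27*(-55) = -1485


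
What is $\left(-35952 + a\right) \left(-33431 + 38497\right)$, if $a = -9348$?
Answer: $-229489800$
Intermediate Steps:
$\left(-35952 + a\right) \left(-33431 + 38497\right) = \left(-35952 - 9348\right) \left(-33431 + 38497\right) = \left(-45300\right) 5066 = -229489800$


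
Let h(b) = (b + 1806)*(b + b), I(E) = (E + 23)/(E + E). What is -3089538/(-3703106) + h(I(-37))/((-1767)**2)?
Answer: 6604714009890047/7914303400234473 ≈ 0.83453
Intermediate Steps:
I(E) = (23 + E)/(2*E) (I(E) = (23 + E)/((2*E)) = (23 + E)*(1/(2*E)) = (23 + E)/(2*E))
h(b) = 2*b*(1806 + b) (h(b) = (1806 + b)*(2*b) = 2*b*(1806 + b))
-3089538/(-3703106) + h(I(-37))/((-1767)**2) = -3089538/(-3703106) + (2*((1/2)*(23 - 37)/(-37))*(1806 + (1/2)*(23 - 37)/(-37)))/((-1767)**2) = -3089538*(-1/3703106) + (2*((1/2)*(-1/37)*(-14))*(1806 + (1/2)*(-1/37)*(-14)))/3122289 = 1544769/1851553 + (2*(7/37)*(1806 + 7/37))*(1/3122289) = 1544769/1851553 + (2*(7/37)*(66829/37))*(1/3122289) = 1544769/1851553 + (935606/1369)*(1/3122289) = 1544769/1851553 + 935606/4274413641 = 6604714009890047/7914303400234473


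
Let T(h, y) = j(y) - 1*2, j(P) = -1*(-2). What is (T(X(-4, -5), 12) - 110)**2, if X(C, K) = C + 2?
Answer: 12100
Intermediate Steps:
j(P) = 2
X(C, K) = 2 + C
T(h, y) = 0 (T(h, y) = 2 - 1*2 = 2 - 2 = 0)
(T(X(-4, -5), 12) - 110)**2 = (0 - 110)**2 = (-110)**2 = 12100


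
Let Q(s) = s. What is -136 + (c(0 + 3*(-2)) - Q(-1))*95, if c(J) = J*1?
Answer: -611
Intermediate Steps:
c(J) = J
-136 + (c(0 + 3*(-2)) - Q(-1))*95 = -136 + ((0 + 3*(-2)) - 1*(-1))*95 = -136 + ((0 - 6) + 1)*95 = -136 + (-6 + 1)*95 = -136 - 5*95 = -136 - 475 = -611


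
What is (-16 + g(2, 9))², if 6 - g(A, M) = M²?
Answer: 8281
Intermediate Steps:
g(A, M) = 6 - M²
(-16 + g(2, 9))² = (-16 + (6 - 1*9²))² = (-16 + (6 - 1*81))² = (-16 + (6 - 81))² = (-16 - 75)² = (-91)² = 8281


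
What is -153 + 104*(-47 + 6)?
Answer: -4417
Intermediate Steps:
-153 + 104*(-47 + 6) = -153 + 104*(-41) = -153 - 4264 = -4417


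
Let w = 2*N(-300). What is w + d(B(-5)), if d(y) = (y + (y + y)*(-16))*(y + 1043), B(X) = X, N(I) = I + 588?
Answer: 161466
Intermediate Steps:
N(I) = 588 + I
d(y) = -31*y*(1043 + y) (d(y) = (y + (2*y)*(-16))*(1043 + y) = (y - 32*y)*(1043 + y) = (-31*y)*(1043 + y) = -31*y*(1043 + y))
w = 576 (w = 2*(588 - 300) = 2*288 = 576)
w + d(B(-5)) = 576 - 31*(-5)*(1043 - 5) = 576 - 31*(-5)*1038 = 576 + 160890 = 161466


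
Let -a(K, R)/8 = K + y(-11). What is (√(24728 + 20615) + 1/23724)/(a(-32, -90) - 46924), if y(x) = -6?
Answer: -1/1106012880 - √45343/46620 ≈ -0.0045675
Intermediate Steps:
a(K, R) = 48 - 8*K (a(K, R) = -8*(K - 6) = -8*(-6 + K) = 48 - 8*K)
(√(24728 + 20615) + 1/23724)/(a(-32, -90) - 46924) = (√(24728 + 20615) + 1/23724)/((48 - 8*(-32)) - 46924) = (√45343 + 1/23724)/((48 + 256) - 46924) = (1/23724 + √45343)/(304 - 46924) = (1/23724 + √45343)/(-46620) = (1/23724 + √45343)*(-1/46620) = -1/1106012880 - √45343/46620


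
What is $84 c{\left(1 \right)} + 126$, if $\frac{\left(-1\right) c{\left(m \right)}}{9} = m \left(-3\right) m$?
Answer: $2394$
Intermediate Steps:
$c{\left(m \right)} = 27 m^{2}$ ($c{\left(m \right)} = - 9 m \left(-3\right) m = - 9 - 3 m m = - 9 \left(- 3 m^{2}\right) = 27 m^{2}$)
$84 c{\left(1 \right)} + 126 = 84 \cdot 27 \cdot 1^{2} + 126 = 84 \cdot 27 \cdot 1 + 126 = 84 \cdot 27 + 126 = 2268 + 126 = 2394$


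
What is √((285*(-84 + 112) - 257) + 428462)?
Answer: 9*√5385 ≈ 660.44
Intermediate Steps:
√((285*(-84 + 112) - 257) + 428462) = √((285*28 - 257) + 428462) = √((7980 - 257) + 428462) = √(7723 + 428462) = √436185 = 9*√5385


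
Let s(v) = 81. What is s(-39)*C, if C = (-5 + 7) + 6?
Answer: 648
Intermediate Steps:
C = 8 (C = 2 + 6 = 8)
s(-39)*C = 81*8 = 648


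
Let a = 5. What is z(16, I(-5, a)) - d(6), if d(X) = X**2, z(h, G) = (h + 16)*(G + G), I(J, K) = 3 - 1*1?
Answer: 92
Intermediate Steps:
I(J, K) = 2 (I(J, K) = 3 - 1 = 2)
z(h, G) = 2*G*(16 + h) (z(h, G) = (16 + h)*(2*G) = 2*G*(16 + h))
z(16, I(-5, a)) - d(6) = 2*2*(16 + 16) - 1*6**2 = 2*2*32 - 1*36 = 128 - 36 = 92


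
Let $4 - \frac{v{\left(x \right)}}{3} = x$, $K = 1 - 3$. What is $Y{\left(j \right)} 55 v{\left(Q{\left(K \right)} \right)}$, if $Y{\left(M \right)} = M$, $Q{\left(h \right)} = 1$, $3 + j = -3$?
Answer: $-2970$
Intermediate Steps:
$j = -6$ ($j = -3 - 3 = -6$)
$K = -2$
$v{\left(x \right)} = 12 - 3 x$
$Y{\left(j \right)} 55 v{\left(Q{\left(K \right)} \right)} = \left(-6\right) 55 \left(12 - 3\right) = - 330 \left(12 - 3\right) = \left(-330\right) 9 = -2970$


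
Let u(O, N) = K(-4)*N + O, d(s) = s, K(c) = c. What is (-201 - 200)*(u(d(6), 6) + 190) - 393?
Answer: -69365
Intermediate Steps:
u(O, N) = O - 4*N (u(O, N) = -4*N + O = O - 4*N)
(-201 - 200)*(u(d(6), 6) + 190) - 393 = (-201 - 200)*((6 - 4*6) + 190) - 393 = -401*((6 - 24) + 190) - 393 = -401*(-18 + 190) - 393 = -401*172 - 393 = -68972 - 393 = -69365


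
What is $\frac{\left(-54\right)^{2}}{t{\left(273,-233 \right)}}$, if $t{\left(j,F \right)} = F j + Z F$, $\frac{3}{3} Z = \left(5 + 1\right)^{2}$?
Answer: $- \frac{972}{23999} \approx -0.040502$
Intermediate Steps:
$Z = 36$ ($Z = \left(5 + 1\right)^{2} = 6^{2} = 36$)
$t{\left(j,F \right)} = 36 F + F j$ ($t{\left(j,F \right)} = F j + 36 F = 36 F + F j$)
$\frac{\left(-54\right)^{2}}{t{\left(273,-233 \right)}} = \frac{\left(-54\right)^{2}}{\left(-233\right) \left(36 + 273\right)} = \frac{2916}{\left(-233\right) 309} = \frac{2916}{-71997} = 2916 \left(- \frac{1}{71997}\right) = - \frac{972}{23999}$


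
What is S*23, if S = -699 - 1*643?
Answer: -30866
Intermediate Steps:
S = -1342 (S = -699 - 643 = -1342)
S*23 = -1342*23 = -30866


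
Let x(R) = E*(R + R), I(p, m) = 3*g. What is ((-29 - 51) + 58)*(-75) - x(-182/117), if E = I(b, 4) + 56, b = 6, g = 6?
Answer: 16922/9 ≈ 1880.2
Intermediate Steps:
I(p, m) = 18 (I(p, m) = 3*6 = 18)
E = 74 (E = 18 + 56 = 74)
x(R) = 148*R (x(R) = 74*(R + R) = 74*(2*R) = 148*R)
((-29 - 51) + 58)*(-75) - x(-182/117) = ((-29 - 51) + 58)*(-75) - 148*(-182/117) = (-80 + 58)*(-75) - 148*(-182*1/117) = -22*(-75) - 148*(-14)/9 = 1650 - 1*(-2072/9) = 1650 + 2072/9 = 16922/9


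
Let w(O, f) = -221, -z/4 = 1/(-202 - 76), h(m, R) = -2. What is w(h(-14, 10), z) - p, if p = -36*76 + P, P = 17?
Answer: 2498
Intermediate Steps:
z = 2/139 (z = -4/(-202 - 76) = -4/(-278) = -4*(-1/278) = 2/139 ≈ 0.014388)
p = -2719 (p = -36*76 + 17 = -2736 + 17 = -2719)
w(h(-14, 10), z) - p = -221 - 1*(-2719) = -221 + 2719 = 2498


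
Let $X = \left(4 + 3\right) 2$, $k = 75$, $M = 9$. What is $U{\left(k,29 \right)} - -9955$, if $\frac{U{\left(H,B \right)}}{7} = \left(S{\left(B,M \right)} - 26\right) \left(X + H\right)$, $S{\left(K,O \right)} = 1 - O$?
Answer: $-11227$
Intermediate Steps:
$X = 14$ ($X = 7 \cdot 2 = 14$)
$U{\left(H,B \right)} = -3332 - 238 H$ ($U{\left(H,B \right)} = 7 \left(\left(1 - 9\right) - 26\right) \left(14 + H\right) = 7 \left(-8 - 26\right) \left(14 + H\right) = 7 \left(- 34 \left(14 + H\right)\right) = 7 \left(-476 - 34 H\right) = -3332 - 238 H$)
$U{\left(k,29 \right)} - -9955 = \left(-3332 - 17850\right) - -9955 = \left(-3332 - 17850\right) + 9955 = -21182 + 9955 = -11227$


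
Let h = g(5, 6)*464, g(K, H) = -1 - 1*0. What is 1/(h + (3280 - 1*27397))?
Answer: -1/24581 ≈ -4.0682e-5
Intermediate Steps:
g(K, H) = -1 (g(K, H) = -1 + 0 = -1)
h = -464 (h = -1*464 = -464)
1/(h + (3280 - 1*27397)) = 1/(-464 + (3280 - 1*27397)) = 1/(-464 + (3280 - 27397)) = 1/(-464 - 24117) = 1/(-24581) = -1/24581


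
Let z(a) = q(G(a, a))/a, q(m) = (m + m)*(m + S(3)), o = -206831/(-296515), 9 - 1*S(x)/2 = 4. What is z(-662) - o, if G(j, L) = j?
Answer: -386862391/296515 ≈ -1304.7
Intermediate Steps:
S(x) = 10 (S(x) = 18 - 2*4 = 18 - 8 = 10)
o = 206831/296515 (o = -206831*(-1/296515) = 206831/296515 ≈ 0.69754)
q(m) = 2*m*(10 + m) (q(m) = (m + m)*(m + 10) = (2*m)*(10 + m) = 2*m*(10 + m))
z(a) = 20 + 2*a (z(a) = (2*a*(10 + a))/a = 20 + 2*a)
z(-662) - o = (20 + 2*(-662)) - 1*206831/296515 = (20 - 1324) - 206831/296515 = -1304 - 206831/296515 = -386862391/296515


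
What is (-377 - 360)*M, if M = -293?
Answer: 215941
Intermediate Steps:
(-377 - 360)*M = (-377 - 360)*(-293) = -737*(-293) = 215941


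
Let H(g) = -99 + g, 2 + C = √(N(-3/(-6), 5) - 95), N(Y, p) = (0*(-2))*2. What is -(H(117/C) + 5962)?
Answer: -64467/11 + 13*I*√95/11 ≈ -5860.6 + 11.519*I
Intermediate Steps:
N(Y, p) = 0 (N(Y, p) = 0*2 = 0)
C = -2 + I*√95 (C = -2 + √(0 - 95) = -2 + √(-95) = -2 + I*√95 ≈ -2.0 + 9.7468*I)
-(H(117/C) + 5962) = -((-99 + 117/(-2 + I*√95)) + 5962) = -(5863 + 117/(-2 + I*√95)) = -5863 - 117/(-2 + I*√95)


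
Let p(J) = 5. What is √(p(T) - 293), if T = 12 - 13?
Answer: 12*I*√2 ≈ 16.971*I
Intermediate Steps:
T = -1
√(p(T) - 293) = √(5 - 293) = √(-288) = 12*I*√2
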